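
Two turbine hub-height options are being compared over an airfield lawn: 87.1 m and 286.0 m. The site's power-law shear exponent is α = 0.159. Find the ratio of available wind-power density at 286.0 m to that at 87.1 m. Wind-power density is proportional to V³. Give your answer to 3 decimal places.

1.763

Speed ratio: V_B/V_A = (z_B/z_A)^α = (286.0/87.1)^0.159 = (3.2836)^0.159 = 1.20809
Power-density ratio: P_B/P_A = (V_B/V_A)³ = (1.20809)³ = 1.76319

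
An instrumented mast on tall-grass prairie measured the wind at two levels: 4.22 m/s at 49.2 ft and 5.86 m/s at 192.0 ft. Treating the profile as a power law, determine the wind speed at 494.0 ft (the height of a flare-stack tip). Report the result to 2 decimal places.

7.36 m/s

First find α: α = ln(V₂/V₁)/ln(z₂/z₁) = ln(5.86/4.22)/ln(192.0/49.2) = 0.32831/1.36160 = 0.2411
Extrapolate from 192.0 ft to 494.0 ft: V₃ = 5.86 × (494.0/192.0)^0.2411 = 5.86 × 1.2559 = 7.3597 m/s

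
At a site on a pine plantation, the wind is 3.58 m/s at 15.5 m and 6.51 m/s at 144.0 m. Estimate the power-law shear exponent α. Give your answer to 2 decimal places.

Power law: V₂/V₁ = (z₂/z₁)^α ⇒ α = ln(V₂/V₁) / ln(z₂/z₁)
α = ln(6.51/3.58) / ln(144.0/15.5) = ln(1.8184) / ln(9.2903)
  = 0.59798 / 2.22897 = 0.26827

α ≈ 0.27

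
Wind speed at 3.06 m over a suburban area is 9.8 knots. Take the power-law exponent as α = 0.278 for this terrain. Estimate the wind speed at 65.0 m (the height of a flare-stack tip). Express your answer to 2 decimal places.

Power-law profile: V₂ = V₁ · (z₂/z₁)^α
V₂ = 9.8 × (65.0/3.06)^0.278 = 9.8 × (21.2418)^0.278
    = 9.8 × 2.3386 = 22.9185 knots

22.92 knots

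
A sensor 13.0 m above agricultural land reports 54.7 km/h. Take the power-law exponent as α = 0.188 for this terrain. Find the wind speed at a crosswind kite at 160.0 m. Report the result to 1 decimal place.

Power-law profile: V₂ = V₁ · (z₂/z₁)^α
V₂ = 54.7 × (160.0/13.0)^0.188 = 54.7 × (12.3077)^0.188
    = 54.7 × 1.6031 = 87.6881 km/h

87.7 km/h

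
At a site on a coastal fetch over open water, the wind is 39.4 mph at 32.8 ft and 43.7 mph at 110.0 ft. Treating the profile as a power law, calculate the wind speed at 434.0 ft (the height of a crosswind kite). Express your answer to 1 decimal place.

First find α: α = ln(V₂/V₁)/ln(z₂/z₁) = ln(43.7/39.4)/ln(110.0/32.8) = 0.10358/1.21005 = 0.0856
Extrapolate from 110.0 ft to 434.0 ft: V₃ = 43.7 × (434.0/110.0)^0.0856 = 43.7 × 1.1247 = 49.1483 mph

49.1 mph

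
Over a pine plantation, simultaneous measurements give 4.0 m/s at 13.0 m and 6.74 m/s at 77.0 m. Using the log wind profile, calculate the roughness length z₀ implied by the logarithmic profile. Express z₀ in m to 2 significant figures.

Log law: V(z) ∝ ln(z/z₀). With r = V₁/V₂ = 4.0/6.74 = 0.59347,
r · ln(z₂/z₀) = ln(z₁/z₀) ⇒ ln z₀ = (ln z₁ − r·ln z₂)/(1 − r)
ln z₀ = (2.56495 − 0.59347×4.34381) / 0.40653 = -0.0319
z₀ = exp(-0.0319) = 0.9686 m

z₀ ≈ 0.97 m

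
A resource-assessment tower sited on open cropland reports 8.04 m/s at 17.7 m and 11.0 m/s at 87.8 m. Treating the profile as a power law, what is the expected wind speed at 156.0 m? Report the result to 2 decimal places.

12.31 m/s

First find α: α = ln(V₂/V₁)/ln(z₂/z₁) = ln(11.0/8.04)/ln(87.8/17.7) = 0.31347/1.60150 = 0.1957
Extrapolate from 87.8 m to 156.0 m: V₃ = 11.0 × (156.0/87.8)^0.1957 = 11.0 × 1.1191 = 12.3099 m/s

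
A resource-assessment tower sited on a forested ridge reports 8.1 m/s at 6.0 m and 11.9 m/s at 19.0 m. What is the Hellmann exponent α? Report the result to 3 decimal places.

Power law: V₂/V₁ = (z₂/z₁)^α ⇒ α = ln(V₂/V₁) / ln(z₂/z₁)
α = ln(11.9/8.1) / ln(19.0/6.0) = ln(1.4691) / ln(3.1667)
  = 0.38467 / 1.15268 = 0.33372

α ≈ 0.334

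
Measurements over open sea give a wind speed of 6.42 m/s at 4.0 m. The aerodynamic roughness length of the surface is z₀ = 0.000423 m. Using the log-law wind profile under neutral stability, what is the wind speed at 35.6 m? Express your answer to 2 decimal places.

Log law: V(z) ∝ ln(z/z₀), so V₂/V₁ = ln(z₂/z₀) / ln(z₁/z₀).
ln(35.6/0.000423) = 11.3405, ln(4.0/0.000423) = 9.1544
V₂ = 6.42 × 11.3405/9.1544 = 6.42 × 1.2388 = 7.9531 m/s

7.95 m/s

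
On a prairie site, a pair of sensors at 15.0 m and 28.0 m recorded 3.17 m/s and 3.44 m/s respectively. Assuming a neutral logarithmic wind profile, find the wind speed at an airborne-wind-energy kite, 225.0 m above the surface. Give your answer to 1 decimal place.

4.3 m/s

Log law: V ∝ ln(z/z₀). From the pair, with r = V₁/V₂ = 0.92151,
ln z₀ = (ln z₁ − r·ln z₂)/(1 − r) = (2.7081 − 0.92151×3.3322)/0.07849 = -4.6200 → z₀ = 0.009853 m
V₃ = V₁ · ln(z₃/z₀)/ln(z₁/z₀) = 3.17 × 10.0361/7.3280 = 4.3415 m/s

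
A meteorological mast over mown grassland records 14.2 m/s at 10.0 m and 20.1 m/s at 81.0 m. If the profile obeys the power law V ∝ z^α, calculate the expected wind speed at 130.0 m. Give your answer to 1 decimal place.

21.7 m/s

First find α: α = ln(V₂/V₁)/ln(z₂/z₁) = ln(20.1/14.2)/ln(81.0/10.0) = 0.34748/2.09186 = 0.1661
Extrapolate from 81.0 m to 130.0 m: V₃ = 20.1 × (130.0/81.0)^0.1661 = 20.1 × 1.0818 = 21.7433 m/s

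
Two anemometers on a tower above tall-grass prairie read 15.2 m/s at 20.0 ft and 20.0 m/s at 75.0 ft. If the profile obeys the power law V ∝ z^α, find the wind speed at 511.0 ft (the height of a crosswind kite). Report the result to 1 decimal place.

First find α: α = ln(V₂/V₁)/ln(z₂/z₁) = ln(20.0/15.2)/ln(75.0/20.0) = 0.27444/1.32176 = 0.2076
Extrapolate from 75.0 ft to 511.0 ft: V₃ = 20.0 × (511.0/75.0)^0.2076 = 20.0 × 1.4895 = 29.7893 m/s

29.8 m/s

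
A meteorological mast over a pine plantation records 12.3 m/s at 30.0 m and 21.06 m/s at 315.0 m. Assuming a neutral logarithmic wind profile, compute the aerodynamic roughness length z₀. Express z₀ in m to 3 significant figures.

Log law: V(z) ∝ ln(z/z₀). With r = V₁/V₂ = 12.3/21.06 = 0.58405,
r · ln(z₂/z₀) = ln(z₁/z₀) ⇒ ln z₀ = (ln z₁ − r·ln z₂)/(1 − r)
ln z₀ = (3.40120 − 0.58405×5.75257) / 0.41595 = 0.0996
z₀ = exp(0.0996) = 1.105 m

z₀ ≈ 1.10 m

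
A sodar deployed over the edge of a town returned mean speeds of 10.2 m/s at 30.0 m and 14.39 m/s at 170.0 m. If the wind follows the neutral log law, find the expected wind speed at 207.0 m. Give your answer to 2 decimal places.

Log law: V ∝ ln(z/z₀). From the pair, with r = V₁/V₂ = 0.70883,
ln z₀ = (ln z₁ − r·ln z₂)/(1 − r) = (3.4012 − 0.70883×5.1358)/0.29117 = -0.8215 → z₀ = 0.4398 m
V₃ = V₁ · ln(z₃/z₀)/ln(z₁/z₀) = 10.2 × 6.1542/4.2227 = 14.8657 m/s

14.87 m/s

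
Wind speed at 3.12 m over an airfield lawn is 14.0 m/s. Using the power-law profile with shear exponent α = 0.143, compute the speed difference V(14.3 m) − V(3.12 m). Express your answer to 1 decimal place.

3.4 m/s

Power law: V₂ = V₁ · (z₂/z₁)^α = 14.0 × (4.5833)^0.143 = 17.4051 m/s
ΔV = 17.4051 − 14.0 = 3.4051 m/s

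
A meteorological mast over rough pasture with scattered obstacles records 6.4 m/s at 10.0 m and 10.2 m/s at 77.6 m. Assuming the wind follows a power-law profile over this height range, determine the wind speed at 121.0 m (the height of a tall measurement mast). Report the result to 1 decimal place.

First find α: α = ln(V₂/V₁)/ln(z₂/z₁) = ln(10.2/6.4)/ln(77.6/10.0) = 0.46609/2.04898 = 0.2275
Extrapolate from 77.6 m to 121.0 m: V₃ = 10.2 × (121.0/77.6)^0.2275 = 10.2 × 1.1063 = 11.2846 m/s

11.3 m/s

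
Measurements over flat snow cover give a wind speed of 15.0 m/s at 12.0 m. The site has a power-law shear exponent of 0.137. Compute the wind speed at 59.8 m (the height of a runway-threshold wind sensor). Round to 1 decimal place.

18.7 m/s

Power-law profile: V₂ = V₁ · (z₂/z₁)^α
V₂ = 15.0 × (59.8/12.0)^0.137 = 15.0 × (4.9833)^0.137
    = 15.0 × 1.2461 = 18.6918 m/s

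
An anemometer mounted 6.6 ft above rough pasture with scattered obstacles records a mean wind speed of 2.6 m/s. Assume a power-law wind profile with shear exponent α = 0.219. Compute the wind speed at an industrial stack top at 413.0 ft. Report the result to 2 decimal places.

6.43 m/s

Power-law profile: V₂ = V₁ · (z₂/z₁)^α
V₂ = 2.6 × (413.0/6.6)^0.219 = 2.6 × (62.5758)^0.219
    = 2.6 × 2.4741 = 6.4326 m/s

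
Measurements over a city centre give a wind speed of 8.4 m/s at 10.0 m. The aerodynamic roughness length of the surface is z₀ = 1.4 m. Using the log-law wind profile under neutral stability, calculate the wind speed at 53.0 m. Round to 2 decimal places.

15.53 m/s

Log law: V(z) ∝ ln(z/z₀), so V₂/V₁ = ln(z₂/z₀) / ln(z₁/z₀).
ln(53.0/1.4) = 3.6338, ln(10.0/1.4) = 1.9661
V₂ = 8.4 × 3.6338/1.9661 = 8.4 × 1.8482 = 15.5251 m/s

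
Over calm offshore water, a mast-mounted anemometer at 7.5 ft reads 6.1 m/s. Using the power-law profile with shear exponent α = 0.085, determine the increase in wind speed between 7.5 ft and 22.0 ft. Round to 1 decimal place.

Power law: V₂ = V₁ · (z₂/z₁)^α = 6.1 × (2.9333)^0.085 = 6.6843 m/s
ΔV = 6.6843 − 6.1 = 0.5843 m/s

0.6 m/s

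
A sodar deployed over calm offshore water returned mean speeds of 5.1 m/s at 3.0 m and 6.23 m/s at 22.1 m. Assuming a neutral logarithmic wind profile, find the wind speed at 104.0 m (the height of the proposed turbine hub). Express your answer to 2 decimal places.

7.11 m/s

Log law: V ∝ ln(z/z₀). From the pair, with r = V₁/V₂ = 0.81862,
ln z₀ = (ln z₁ − r·ln z₂)/(1 − r) = (1.0986 − 0.81862×3.0956)/0.18138 = -7.9142 → z₀ = 0.0003655 m
V₃ = V₁ · ln(z₃/z₀)/ln(z₁/z₀) = 5.1 × 12.5586/9.0129 = 7.1064 m/s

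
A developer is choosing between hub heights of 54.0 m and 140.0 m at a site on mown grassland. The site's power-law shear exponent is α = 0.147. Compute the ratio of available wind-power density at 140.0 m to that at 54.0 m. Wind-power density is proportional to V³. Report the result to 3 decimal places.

Speed ratio: V_B/V_A = (z_B/z_A)^α = (140.0/54.0)^0.147 = (2.5926)^0.147 = 1.15032
Power-density ratio: P_B/P_A = (V_B/V_A)³ = (1.15032)³ = 1.52215

1.522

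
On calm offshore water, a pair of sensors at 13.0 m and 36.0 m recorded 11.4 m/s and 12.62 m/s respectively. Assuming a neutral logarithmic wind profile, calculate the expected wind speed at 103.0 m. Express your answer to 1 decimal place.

13.9 m/s

Log law: V ∝ ln(z/z₀). From the pair, with r = V₁/V₂ = 0.90333,
ln z₀ = (ln z₁ − r·ln z₂)/(1 − r) = (2.5649 − 0.90333×3.5835)/0.09667 = -6.9528 → z₀ = 0.0009559 m
V₃ = V₁ · ln(z₃/z₀)/ln(z₁/z₀) = 11.4 × 11.5876/9.5178 = 13.8791 m/s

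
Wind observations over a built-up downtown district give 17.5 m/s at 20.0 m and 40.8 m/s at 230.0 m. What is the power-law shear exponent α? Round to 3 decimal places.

Power law: V₂/V₁ = (z₂/z₁)^α ⇒ α = ln(V₂/V₁) / ln(z₂/z₁)
α = ln(40.8/17.5) / ln(230.0/20.0) = ln(2.3314) / ln(11.5000)
  = 0.84648 / 2.44235 = 0.34659

α ≈ 0.347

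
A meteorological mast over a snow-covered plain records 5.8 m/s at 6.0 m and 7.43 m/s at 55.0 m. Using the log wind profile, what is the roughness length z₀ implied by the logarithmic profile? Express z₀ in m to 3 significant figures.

z₀ ≈ 0.00226 m

Log law: V(z) ∝ ln(z/z₀). With r = V₁/V₂ = 5.8/7.43 = 0.78062,
r · ln(z₂/z₀) = ln(z₁/z₀) ⇒ ln z₀ = (ln z₁ − r·ln z₂)/(1 − r)
ln z₀ = (1.79176 − 0.78062×4.00733) / 0.21938 = -6.0919
z₀ = exp(-6.0919) = 0.002261 m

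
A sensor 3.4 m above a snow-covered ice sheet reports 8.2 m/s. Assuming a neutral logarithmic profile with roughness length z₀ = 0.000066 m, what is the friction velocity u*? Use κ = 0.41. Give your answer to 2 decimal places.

u* ≈ 0.31 m/s

Log law: V(z) = (u*/κ) · ln(z/z₀) ⇒ u* = κ · V / ln(z/z₀)
u* = 0.41 × 8.2 / ln(3.4/0.000066) = 0.41 × 8.2 / 10.8496
   = 3.3620 / 10.8496 = 0.3099 m/s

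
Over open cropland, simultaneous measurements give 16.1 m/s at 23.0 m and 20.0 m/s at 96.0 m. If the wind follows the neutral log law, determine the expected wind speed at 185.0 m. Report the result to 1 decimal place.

21.8 m/s

Log law: V ∝ ln(z/z₀). From the pair, with r = V₁/V₂ = 0.80500,
ln z₀ = (ln z₁ − r·ln z₂)/(1 − r) = (3.1355 − 0.80500×4.5643)/0.19500 = -2.7631 → z₀ = 0.06310 m
V₃ = V₁ · ln(z₃/z₀)/ln(z₁/z₀) = 16.1 × 7.9835/5.8986 = 21.7905 m/s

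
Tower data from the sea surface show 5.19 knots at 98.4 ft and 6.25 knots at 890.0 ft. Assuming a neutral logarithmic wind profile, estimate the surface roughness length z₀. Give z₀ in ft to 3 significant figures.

z₀ ≈ 0.00204 ft

Log law: V(z) ∝ ln(z/z₀). With r = V₁/V₂ = 5.19/6.25 = 0.83040,
r · ln(z₂/z₀) = ln(z₁/z₀) ⇒ ln z₀ = (ln z₁ − r·ln z₂)/(1 − r)
ln z₀ = (4.58904 − 0.83040×6.79122) / 0.16960 = -6.1933
z₀ = exp(-6.1933) = 0.002043 ft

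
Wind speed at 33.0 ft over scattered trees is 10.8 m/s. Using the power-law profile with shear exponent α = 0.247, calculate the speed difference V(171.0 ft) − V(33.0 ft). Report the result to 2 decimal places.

Power law: V₂ = V₁ · (z₂/z₁)^α = 10.8 × (5.1818)^0.247 = 16.2144 m/s
ΔV = 16.2144 − 10.8 = 5.4144 m/s

5.41 m/s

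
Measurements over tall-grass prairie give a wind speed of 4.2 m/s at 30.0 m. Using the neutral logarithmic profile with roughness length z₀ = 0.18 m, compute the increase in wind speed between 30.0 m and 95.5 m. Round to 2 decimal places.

Log law: V₂ = V₁ · ln(z₂/z₀)/ln(z₁/z₀) = 4.2 × 6.2739/5.1160 = 5.1506 m/s
ΔV = 5.1506 − 4.2 = 0.9506 m/s

0.95 m/s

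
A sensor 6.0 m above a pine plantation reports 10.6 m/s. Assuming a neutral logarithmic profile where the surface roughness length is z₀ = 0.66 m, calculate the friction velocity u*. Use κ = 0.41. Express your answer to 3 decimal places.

u* ≈ 1.969 m/s

Log law: V(z) = (u*/κ) · ln(z/z₀) ⇒ u* = κ · V / ln(z/z₀)
u* = 0.41 × 10.6 / ln(6.0/0.66) = 0.41 × 10.6 / 2.2073
   = 4.3460 / 2.2073 = 1.9689 m/s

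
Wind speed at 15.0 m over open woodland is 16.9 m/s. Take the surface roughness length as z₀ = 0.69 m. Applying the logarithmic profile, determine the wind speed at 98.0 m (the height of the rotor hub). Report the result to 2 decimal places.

Log law: V(z) ∝ ln(z/z₀), so V₂/V₁ = ln(z₂/z₀) / ln(z₁/z₀).
ln(98.0/0.69) = 4.9560, ln(15.0/0.69) = 3.0791
V₂ = 16.9 × 4.9560/3.0791 = 16.9 × 1.6096 = 27.2016 m/s

27.20 m/s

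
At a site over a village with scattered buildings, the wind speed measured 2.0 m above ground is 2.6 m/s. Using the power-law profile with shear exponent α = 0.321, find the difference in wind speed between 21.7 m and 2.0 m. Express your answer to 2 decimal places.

Power law: V₂ = V₁ · (z₂/z₁)^α = 2.6 × (10.8500)^0.321 = 5.5892 m/s
ΔV = 5.5892 − 2.6 = 2.9892 m/s

2.99 m/s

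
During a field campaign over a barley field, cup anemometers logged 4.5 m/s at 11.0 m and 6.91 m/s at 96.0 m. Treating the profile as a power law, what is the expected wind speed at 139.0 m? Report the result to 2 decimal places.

First find α: α = ln(V₂/V₁)/ln(z₂/z₁) = ln(6.91/4.5)/ln(96.0/11.0) = 0.42889/2.16645 = 0.1980
Extrapolate from 96.0 m to 139.0 m: V₃ = 6.91 × (139.0/96.0)^0.1980 = 6.91 × 1.0760 = 7.4353 m/s

7.44 m/s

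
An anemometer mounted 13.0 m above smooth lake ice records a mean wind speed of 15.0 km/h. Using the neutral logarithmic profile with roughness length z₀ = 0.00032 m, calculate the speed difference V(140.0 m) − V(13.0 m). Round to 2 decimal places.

3.36 km/h

Log law: V₂ = V₁ · ln(z₂/z₀)/ln(z₁/z₀) = 15.0 × 12.9888/10.6121 = 18.3594 km/h
ΔV = 18.3594 − 15.0 = 3.3594 km/h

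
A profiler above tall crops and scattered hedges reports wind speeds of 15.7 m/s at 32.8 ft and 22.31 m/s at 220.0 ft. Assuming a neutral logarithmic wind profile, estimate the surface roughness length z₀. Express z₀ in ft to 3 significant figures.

Log law: V(z) ∝ ln(z/z₀). With r = V₁/V₂ = 15.7/22.31 = 0.70372,
r · ln(z₂/z₀) = ln(z₁/z₀) ⇒ ln z₀ = (ln z₁ − r·ln z₂)/(1 − r)
ln z₀ = (3.49043 − 0.70372×5.39363) / 0.29628 = -1.0300
z₀ = exp(-1.0300) = 0.3570 ft

z₀ ≈ 0.357 ft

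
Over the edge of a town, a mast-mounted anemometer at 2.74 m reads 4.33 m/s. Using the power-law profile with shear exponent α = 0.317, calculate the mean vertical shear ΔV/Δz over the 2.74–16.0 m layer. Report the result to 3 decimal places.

0.245 m/s/m

Power law: V₂ = V₁ · (z₂/z₁)^α = 4.33 × (5.8394)^0.317 = 7.5758 m/s
ΔV/Δz = (7.5758 − 4.33)/(16.0 − 2.74) = 3.2458/13.2600 = 0.24478 m/s/m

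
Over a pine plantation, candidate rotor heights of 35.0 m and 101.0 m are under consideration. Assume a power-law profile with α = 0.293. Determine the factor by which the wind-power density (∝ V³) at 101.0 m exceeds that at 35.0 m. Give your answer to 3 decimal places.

2.538

Speed ratio: V_B/V_A = (z_B/z_A)^α = (101.0/35.0)^0.293 = (2.8857)^0.293 = 1.36413
Power-density ratio: P_B/P_A = (V_B/V_A)³ = (1.36413)³ = 2.53842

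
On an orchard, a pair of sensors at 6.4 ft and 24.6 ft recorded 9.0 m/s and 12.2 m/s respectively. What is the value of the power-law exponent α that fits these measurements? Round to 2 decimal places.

Power law: V₂/V₁ = (z₂/z₁)^α ⇒ α = ln(V₂/V₁) / ln(z₂/z₁)
α = ln(12.2/9.0) / ln(24.6/6.4) = ln(1.3556) / ln(3.8438)
  = 0.30421 / 1.34645 = 0.22594

α ≈ 0.23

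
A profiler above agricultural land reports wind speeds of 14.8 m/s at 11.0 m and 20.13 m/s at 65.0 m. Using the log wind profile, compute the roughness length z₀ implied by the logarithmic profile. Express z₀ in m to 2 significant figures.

Log law: V(z) ∝ ln(z/z₀). With r = V₁/V₂ = 14.8/20.13 = 0.73522,
r · ln(z₂/z₀) = ln(z₁/z₀) ⇒ ln z₀ = (ln z₁ − r·ln z₂)/(1 − r)
ln z₀ = (2.39790 − 0.73522×4.17439) / 0.26478 = -2.5350
z₀ = exp(-2.5350) = 0.07927 m

z₀ ≈ 0.079 m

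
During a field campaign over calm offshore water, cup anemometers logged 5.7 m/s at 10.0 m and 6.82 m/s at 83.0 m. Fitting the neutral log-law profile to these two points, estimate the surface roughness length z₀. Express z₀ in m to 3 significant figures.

Log law: V(z) ∝ ln(z/z₀). With r = V₁/V₂ = 5.7/6.82 = 0.83578,
r · ln(z₂/z₀) = ln(z₁/z₀) ⇒ ln z₀ = (ln z₁ − r·ln z₂)/(1 − r)
ln z₀ = (2.30259 − 0.83578×4.41884) / 0.16422 = -8.4676
z₀ = exp(-8.4676) = 0.0002102 m

z₀ ≈ 0.000210 m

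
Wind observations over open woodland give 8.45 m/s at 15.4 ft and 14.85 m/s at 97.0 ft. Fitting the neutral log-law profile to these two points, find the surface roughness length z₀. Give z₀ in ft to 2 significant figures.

Log law: V(z) ∝ ln(z/z₀). With r = V₁/V₂ = 8.45/14.85 = 0.56902,
r · ln(z₂/z₀) = ln(z₁/z₀) ⇒ ln z₀ = (ln z₁ − r·ln z₂)/(1 − r)
ln z₀ = (2.73437 − 0.56902×4.57471) / 0.43098 = 0.3045
z₀ = exp(0.3045) = 1.356 ft

z₀ ≈ 1.4 ft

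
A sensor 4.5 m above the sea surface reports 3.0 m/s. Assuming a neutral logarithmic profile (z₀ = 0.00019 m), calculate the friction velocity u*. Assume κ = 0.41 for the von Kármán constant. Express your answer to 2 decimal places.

Log law: V(z) = (u*/κ) · ln(z/z₀) ⇒ u* = κ · V / ln(z/z₀)
u* = 0.41 × 3.0 / ln(4.5/0.00019) = 0.41 × 3.0 / 10.0726
   = 1.2300 / 10.0726 = 0.1221 m/s

u* ≈ 0.12 m/s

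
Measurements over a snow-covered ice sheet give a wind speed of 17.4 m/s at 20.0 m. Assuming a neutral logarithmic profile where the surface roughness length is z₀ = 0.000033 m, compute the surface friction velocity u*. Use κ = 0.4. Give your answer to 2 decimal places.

u* ≈ 0.52 m/s

Log law: V(z) = (u*/κ) · ln(z/z₀) ⇒ u* = κ · V / ln(z/z₀)
u* = 0.4 × 17.4 / ln(20.0/0.000033) = 0.4 × 17.4 / 13.3147
   = 6.9600 / 13.3147 = 0.5227 m/s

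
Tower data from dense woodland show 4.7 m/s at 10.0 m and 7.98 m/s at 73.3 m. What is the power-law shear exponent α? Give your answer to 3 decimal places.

Power law: V₂/V₁ = (z₂/z₁)^α ⇒ α = ln(V₂/V₁) / ln(z₂/z₁)
α = ln(7.98/4.7) / ln(73.3/10.0) = ln(1.6979) / ln(7.3300)
  = 0.52938 / 1.99198 = 0.26575

α ≈ 0.266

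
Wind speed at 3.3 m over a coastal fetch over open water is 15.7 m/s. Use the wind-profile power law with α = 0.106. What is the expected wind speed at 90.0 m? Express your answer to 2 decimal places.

Power-law profile: V₂ = V₁ · (z₂/z₁)^α
V₂ = 15.7 × (90.0/3.3)^0.106 = 15.7 × (27.2727)^0.106
    = 15.7 × 1.4197 = 22.2888 m/s

22.29 m/s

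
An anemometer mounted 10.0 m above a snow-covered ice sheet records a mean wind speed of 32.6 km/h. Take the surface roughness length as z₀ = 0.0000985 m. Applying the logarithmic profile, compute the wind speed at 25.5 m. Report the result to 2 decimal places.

Log law: V(z) ∝ ln(z/z₀), so V₂/V₁ = ln(z₂/z₀) / ln(z₁/z₀).
ln(25.5/0.0000985) = 12.4641, ln(10.0/0.0000985) = 11.5280
V₂ = 32.6 × 12.4641/11.5280 = 32.6 × 1.0812 = 35.2472 km/h

35.25 km/h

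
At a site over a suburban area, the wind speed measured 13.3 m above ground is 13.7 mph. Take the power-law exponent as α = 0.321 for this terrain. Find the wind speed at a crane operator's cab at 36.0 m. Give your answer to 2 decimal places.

18.86 mph

Power-law profile: V₂ = V₁ · (z₂/z₁)^α
V₂ = 13.7 × (36.0/13.3)^0.321 = 13.7 × (2.7068)^0.321
    = 13.7 × 1.3766 = 18.8598 mph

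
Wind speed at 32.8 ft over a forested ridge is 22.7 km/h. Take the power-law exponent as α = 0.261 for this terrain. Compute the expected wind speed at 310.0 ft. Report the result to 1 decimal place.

40.8 km/h

Power-law profile: V₂ = V₁ · (z₂/z₁)^α
V₂ = 22.7 × (310.0/32.8)^0.261 = 22.7 × (9.4512)^0.261
    = 22.7 × 1.7972 = 40.7970 km/h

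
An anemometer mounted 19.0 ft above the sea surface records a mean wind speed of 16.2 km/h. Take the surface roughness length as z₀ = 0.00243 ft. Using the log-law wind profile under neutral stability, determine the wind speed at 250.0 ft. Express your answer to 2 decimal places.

Log law: V(z) ∝ ln(z/z₀), so V₂/V₁ = ln(z₂/z₀) / ln(z₁/z₀).
ln(250.0/0.00243) = 11.5413, ln(19.0/0.00243) = 8.9643
V₂ = 16.2 × 11.5413/8.9643 = 16.2 × 1.2875 = 20.8571 km/h

20.86 km/h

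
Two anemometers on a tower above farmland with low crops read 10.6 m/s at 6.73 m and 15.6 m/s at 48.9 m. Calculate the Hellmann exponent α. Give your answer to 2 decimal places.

α ≈ 0.19

Power law: V₂/V₁ = (z₂/z₁)^α ⇒ α = ln(V₂/V₁) / ln(z₂/z₁)
α = ln(15.6/10.6) / ln(48.9/6.73) = ln(1.4717) / ln(7.2660)
  = 0.38642 / 1.98320 = 0.19484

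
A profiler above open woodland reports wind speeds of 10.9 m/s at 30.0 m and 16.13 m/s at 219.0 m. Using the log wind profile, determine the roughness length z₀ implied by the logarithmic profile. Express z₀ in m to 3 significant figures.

Log law: V(z) ∝ ln(z/z₀). With r = V₁/V₂ = 10.9/16.13 = 0.67576,
r · ln(z₂/z₀) = ln(z₁/z₀) ⇒ ln z₀ = (ln z₁ − r·ln z₂)/(1 − r)
ln z₀ = (3.40120 − 0.67576×5.38907) / 0.32424 = -0.7418
z₀ = exp(-0.7418) = 0.4763 m

z₀ ≈ 0.476 m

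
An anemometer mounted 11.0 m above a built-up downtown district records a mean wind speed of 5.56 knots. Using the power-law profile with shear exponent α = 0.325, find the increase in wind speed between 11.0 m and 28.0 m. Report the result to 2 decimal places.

Power law: V₂ = V₁ · (z₂/z₁)^α = 5.56 × (2.5455)^0.325 = 7.5327 knots
ΔV = 7.5327 − 5.56 = 1.9727 knots

1.97 knots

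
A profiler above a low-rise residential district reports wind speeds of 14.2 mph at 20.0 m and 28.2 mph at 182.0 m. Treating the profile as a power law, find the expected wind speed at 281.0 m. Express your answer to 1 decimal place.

First find α: α = ln(V₂/V₁)/ln(z₂/z₁) = ln(28.2/14.2)/ln(182.0/20.0) = 0.68608/2.20827 = 0.3107
Extrapolate from 182.0 m to 281.0 m: V₃ = 28.2 × (281.0/182.0)^0.3107 = 28.2 × 1.1445 = 32.2742 mph

32.3 mph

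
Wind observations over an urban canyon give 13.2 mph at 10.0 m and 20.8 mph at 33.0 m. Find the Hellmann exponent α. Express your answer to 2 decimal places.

Power law: V₂/V₁ = (z₂/z₁)^α ⇒ α = ln(V₂/V₁) / ln(z₂/z₁)
α = ln(20.8/13.2) / ln(33.0/10.0) = ln(1.5758) / ln(3.3000)
  = 0.45474 / 1.19392 = 0.38088

α ≈ 0.38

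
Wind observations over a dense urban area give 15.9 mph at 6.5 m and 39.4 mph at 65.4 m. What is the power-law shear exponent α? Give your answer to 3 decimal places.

Power law: V₂/V₁ = (z₂/z₁)^α ⇒ α = ln(V₂/V₁) / ln(z₂/z₁)
α = ln(39.4/15.9) / ln(65.4/6.5) = ln(2.4780) / ln(10.0615)
  = 0.90745 / 2.30872 = 0.39305

α ≈ 0.393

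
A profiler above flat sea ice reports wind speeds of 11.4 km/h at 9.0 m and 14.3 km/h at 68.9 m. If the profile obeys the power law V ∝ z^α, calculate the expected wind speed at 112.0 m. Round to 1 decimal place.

15.1 km/h

First find α: α = ln(V₂/V₁)/ln(z₂/z₁) = ln(14.3/11.4)/ln(68.9/9.0) = 0.22665/2.03543 = 0.1114
Extrapolate from 68.9 m to 112.0 m: V₃ = 14.3 × (112.0/68.9)^0.1114 = 14.3 × 1.0556 = 15.0949 km/h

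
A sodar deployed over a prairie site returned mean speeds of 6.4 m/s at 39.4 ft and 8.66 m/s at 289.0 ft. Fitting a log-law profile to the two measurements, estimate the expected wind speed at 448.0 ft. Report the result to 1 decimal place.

Log law: V ∝ ln(z/z₀). From the pair, with r = V₁/V₂ = 0.73903,
ln z₀ = (ln z₁ − r·ln z₂)/(1 − r) = (3.6738 − 0.73903×5.6664)/0.26097 = -1.9692 → z₀ = 0.1396 ft
V₃ = V₁ · ln(z₃/z₀)/ln(z₁/z₀) = 6.4 × 8.0740/5.6429 = 9.1572 m/s

9.2 m/s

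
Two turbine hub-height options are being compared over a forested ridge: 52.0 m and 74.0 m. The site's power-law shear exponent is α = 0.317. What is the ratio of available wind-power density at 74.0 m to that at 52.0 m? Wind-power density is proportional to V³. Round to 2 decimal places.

Speed ratio: V_B/V_A = (z_B/z_A)^α = (74.0/52.0)^0.317 = (1.4231)^0.317 = 1.11834
Power-density ratio: P_B/P_A = (V_B/V_A)³ = (1.11834)³ = 1.39869

1.40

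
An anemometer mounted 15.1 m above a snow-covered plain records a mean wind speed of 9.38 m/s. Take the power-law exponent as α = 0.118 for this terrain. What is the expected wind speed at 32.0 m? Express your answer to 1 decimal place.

Power-law profile: V₂ = V₁ · (z₂/z₁)^α
V₂ = 9.38 × (32.0/15.1)^0.118 = 9.38 × (2.1192)^0.118
    = 9.38 × 1.0927 = 10.2492 m/s

10.2 m/s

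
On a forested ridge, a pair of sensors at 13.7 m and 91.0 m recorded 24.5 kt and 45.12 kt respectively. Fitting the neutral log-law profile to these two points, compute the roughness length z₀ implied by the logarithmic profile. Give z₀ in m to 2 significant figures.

z₀ ≈ 1.4 m

Log law: V(z) ∝ ln(z/z₀). With r = V₁/V₂ = 24.5/45.12 = 0.54300,
r · ln(z₂/z₀) = ln(z₁/z₀) ⇒ ln z₀ = (ln z₁ − r·ln z₂)/(1 − r)
ln z₀ = (2.61740 − 0.54300×4.51086) / 0.45700 = 0.3676
z₀ = exp(0.3676) = 1.444 m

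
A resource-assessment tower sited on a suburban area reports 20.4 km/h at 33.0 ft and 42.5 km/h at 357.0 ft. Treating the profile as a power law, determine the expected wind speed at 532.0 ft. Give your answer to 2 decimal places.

First find α: α = ln(V₂/V₁)/ln(z₂/z₁) = ln(42.5/20.4)/ln(357.0/33.0) = 0.73397/2.38123 = 0.3082
Extrapolate from 357.0 ft to 532.0 ft: V₃ = 42.5 × (532.0/357.0)^0.3082 = 42.5 × 1.1308 = 48.0605 km/h

48.06 km/h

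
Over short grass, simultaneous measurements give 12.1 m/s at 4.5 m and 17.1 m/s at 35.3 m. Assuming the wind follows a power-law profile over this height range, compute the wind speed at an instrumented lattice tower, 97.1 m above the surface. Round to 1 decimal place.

20.3 m/s

First find α: α = ln(V₂/V₁)/ln(z₂/z₁) = ln(17.1/12.1)/ln(35.3/4.5) = 0.34587/2.05981 = 0.1679
Extrapolate from 35.3 m to 97.1 m: V₃ = 17.1 × (97.1/35.3)^0.1679 = 17.1 × 1.1852 = 20.2668 m/s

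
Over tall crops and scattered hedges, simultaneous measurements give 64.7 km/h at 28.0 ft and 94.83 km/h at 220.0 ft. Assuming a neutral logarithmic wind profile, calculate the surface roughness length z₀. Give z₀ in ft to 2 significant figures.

z₀ ≈ 0.33 ft

Log law: V(z) ∝ ln(z/z₀). With r = V₁/V₂ = 64.7/94.83 = 0.68227,
r · ln(z₂/z₀) = ln(z₁/z₀) ⇒ ln z₀ = (ln z₁ − r·ln z₂)/(1 − r)
ln z₀ = (3.33220 − 0.68227×5.39363) / 0.31773 = -1.0944
z₀ = exp(-1.0944) = 0.3347 ft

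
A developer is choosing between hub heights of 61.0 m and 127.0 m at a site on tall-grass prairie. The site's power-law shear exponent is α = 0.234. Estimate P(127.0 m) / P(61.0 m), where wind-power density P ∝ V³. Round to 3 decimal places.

1.673

Speed ratio: V_B/V_A = (z_B/z_A)^α = (127.0/61.0)^0.234 = (2.0820)^0.234 = 1.18720
Power-density ratio: P_B/P_A = (V_B/V_A)³ = (1.18720)³ = 1.67328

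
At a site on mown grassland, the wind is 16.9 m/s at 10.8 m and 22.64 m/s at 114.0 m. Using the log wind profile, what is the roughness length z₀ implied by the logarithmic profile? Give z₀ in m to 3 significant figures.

z₀ ≈ 0.0105 m

Log law: V(z) ∝ ln(z/z₀). With r = V₁/V₂ = 16.9/22.64 = 0.74647,
r · ln(z₂/z₀) = ln(z₁/z₀) ⇒ ln z₀ = (ln z₁ − r·ln z₂)/(1 − r)
ln z₀ = (2.37955 − 0.74647×4.73620) / 0.25353 = -4.5590
z₀ = exp(-4.5590) = 0.01047 m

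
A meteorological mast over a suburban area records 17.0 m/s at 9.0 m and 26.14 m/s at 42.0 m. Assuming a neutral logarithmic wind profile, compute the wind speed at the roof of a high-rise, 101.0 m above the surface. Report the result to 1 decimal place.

Log law: V ∝ ln(z/z₀). From the pair, with r = V₁/V₂ = 0.65034,
ln z₀ = (ln z₁ − r·ln z₂)/(1 − r) = (2.1972 − 0.65034×3.7377)/0.34966 = -0.6679 → z₀ = 0.5128 m
V₃ = V₁ · ln(z₃/z₀)/ln(z₁/z₀) = 17.0 × 5.2831/2.8652 = 31.3462 m/s

31.3 m/s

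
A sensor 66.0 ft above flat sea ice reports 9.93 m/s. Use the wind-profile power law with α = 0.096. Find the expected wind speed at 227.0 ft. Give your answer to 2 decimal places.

11.18 m/s

Power-law profile: V₂ = V₁ · (z₂/z₁)^α
V₂ = 9.93 × (227.0/66.0)^0.096 = 9.93 × (3.4394)^0.096
    = 9.93 × 1.1259 = 11.1802 m/s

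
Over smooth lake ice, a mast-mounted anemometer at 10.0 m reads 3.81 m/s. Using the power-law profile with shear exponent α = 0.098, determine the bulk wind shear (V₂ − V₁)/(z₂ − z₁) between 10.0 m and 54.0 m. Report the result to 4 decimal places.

Power law: V₂ = V₁ · (z₂/z₁)^α = 3.81 × (5.4000)^0.098 = 4.4947 m/s
ΔV/Δz = (4.4947 − 3.81)/(54.0 − 10.0) = 0.6847/44.0000 = 0.01556 m/s/m

0.0156 m/s/m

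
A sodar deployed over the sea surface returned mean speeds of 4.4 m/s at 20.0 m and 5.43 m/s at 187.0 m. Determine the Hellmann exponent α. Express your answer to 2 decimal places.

Power law: V₂/V₁ = (z₂/z₁)^α ⇒ α = ln(V₂/V₁) / ln(z₂/z₁)
α = ln(5.43/4.4) / ln(187.0/20.0) = ln(1.2341) / ln(9.3500)
  = 0.21033 / 2.23538 = 0.09409

α ≈ 0.09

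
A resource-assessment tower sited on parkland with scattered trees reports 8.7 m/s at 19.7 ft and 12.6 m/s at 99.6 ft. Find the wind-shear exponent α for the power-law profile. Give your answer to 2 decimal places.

Power law: V₂/V₁ = (z₂/z₁)^α ⇒ α = ln(V₂/V₁) / ln(z₂/z₁)
α = ln(12.6/8.7) / ln(99.6/19.7) = ln(1.4483) / ln(5.0558)
  = 0.37037 / 1.62054 = 0.22855

α ≈ 0.23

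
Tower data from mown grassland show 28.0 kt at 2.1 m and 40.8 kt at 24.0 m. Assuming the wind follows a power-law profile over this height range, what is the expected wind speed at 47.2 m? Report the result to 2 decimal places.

First find α: α = ln(V₂/V₁)/ln(z₂/z₁) = ln(40.8/28.0)/ln(24.0/2.1) = 0.37648/2.43612 = 0.1545
Extrapolate from 24.0 m to 47.2 m: V₃ = 40.8 × (47.2/24.0)^0.1545 = 40.8 × 1.1102 = 45.2953 kt

45.30 kt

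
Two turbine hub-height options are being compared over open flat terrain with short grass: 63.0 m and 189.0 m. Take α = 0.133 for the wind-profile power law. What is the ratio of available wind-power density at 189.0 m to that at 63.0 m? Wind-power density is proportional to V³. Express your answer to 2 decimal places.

Speed ratio: V_B/V_A = (z_B/z_A)^α = (189.0/63.0)^0.133 = (3.0000)^0.133 = 1.15733
Power-density ratio: P_B/P_A = (V_B/V_A)³ = (1.15733)³ = 1.55014

1.55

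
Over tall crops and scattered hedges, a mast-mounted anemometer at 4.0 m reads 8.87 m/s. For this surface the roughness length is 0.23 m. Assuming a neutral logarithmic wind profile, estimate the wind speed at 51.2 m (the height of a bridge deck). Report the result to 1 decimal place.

Log law: V(z) ∝ ln(z/z₀), so V₂/V₁ = ln(z₂/z₀) / ln(z₁/z₀).
ln(51.2/0.23) = 5.4054, ln(4.0/0.23) = 2.8560
V₂ = 8.87 × 5.4054/2.8560 = 8.87 × 1.8927 = 16.7880 m/s

16.8 m/s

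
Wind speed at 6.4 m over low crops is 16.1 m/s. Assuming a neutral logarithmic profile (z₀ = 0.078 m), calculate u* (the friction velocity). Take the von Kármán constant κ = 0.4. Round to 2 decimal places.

Log law: V(z) = (u*/κ) · ln(z/z₀) ⇒ u* = κ · V / ln(z/z₀)
u* = 0.4 × 16.1 / ln(6.4/0.078) = 0.4 × 16.1 / 4.4073
   = 6.4400 / 4.4073 = 1.4612 m/s

u* ≈ 1.46 m/s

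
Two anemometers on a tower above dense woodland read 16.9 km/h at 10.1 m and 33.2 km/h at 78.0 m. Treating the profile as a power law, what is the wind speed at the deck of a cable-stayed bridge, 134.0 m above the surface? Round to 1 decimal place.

39.7 km/h

First find α: α = ln(V₂/V₁)/ln(z₂/z₁) = ln(33.2/16.9)/ln(78.0/10.1) = 0.67524/2.04417 = 0.3303
Extrapolate from 78.0 m to 134.0 m: V₃ = 33.2 × (134.0/78.0)^0.3303 = 33.2 × 1.1957 = 39.6979 km/h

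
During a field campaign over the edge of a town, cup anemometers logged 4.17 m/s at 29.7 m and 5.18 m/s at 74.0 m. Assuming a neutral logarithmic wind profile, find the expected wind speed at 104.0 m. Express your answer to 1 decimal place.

Log law: V ∝ ln(z/z₀). From the pair, with r = V₁/V₂ = 0.80502,
ln z₀ = (ln z₁ − r·ln z₂)/(1 − r) = (3.3911 − 0.80502×4.3041)/0.19498 = -0.3780 → z₀ = 0.6852 m
V₃ = V₁ · ln(z₃/z₀)/ln(z₁/z₀) = 4.17 × 5.0224/3.7692 = 5.5565 m/s

5.6 m/s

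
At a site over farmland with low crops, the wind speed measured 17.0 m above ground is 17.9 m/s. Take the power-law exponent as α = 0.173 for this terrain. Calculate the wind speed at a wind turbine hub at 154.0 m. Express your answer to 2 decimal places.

Power-law profile: V₂ = V₁ · (z₂/z₁)^α
V₂ = 17.9 × (154.0/17.0)^0.173 = 17.9 × (9.0588)^0.173
    = 17.9 × 1.4641 = 26.2076 m/s

26.21 m/s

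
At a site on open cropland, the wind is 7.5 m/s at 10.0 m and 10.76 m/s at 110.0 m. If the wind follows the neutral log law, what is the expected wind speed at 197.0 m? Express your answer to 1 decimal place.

Log law: V ∝ ln(z/z₀). From the pair, with r = V₁/V₂ = 0.69703,
ln z₀ = (ln z₁ − r·ln z₂)/(1 − r) = (2.3026 − 0.69703×4.7005)/0.30297 = -3.2140 → z₀ = 0.04019 m
V₃ = V₁ · ln(z₃/z₀)/ln(z₁/z₀) = 7.5 × 8.4972/5.5166 = 11.5522 m/s

11.6 m/s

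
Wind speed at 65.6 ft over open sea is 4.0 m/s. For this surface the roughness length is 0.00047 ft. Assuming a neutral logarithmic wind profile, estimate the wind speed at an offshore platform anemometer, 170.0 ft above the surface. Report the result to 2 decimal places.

4.32 m/s

Log law: V(z) ∝ ln(z/z₀), so V₂/V₁ = ln(z₂/z₀) / ln(z₁/z₀).
ln(170.0/0.00047) = 12.7986, ln(65.6/0.00047) = 11.8464
V₂ = 4.0 × 12.7986/11.8464 = 4.0 × 1.0804 = 4.3215 m/s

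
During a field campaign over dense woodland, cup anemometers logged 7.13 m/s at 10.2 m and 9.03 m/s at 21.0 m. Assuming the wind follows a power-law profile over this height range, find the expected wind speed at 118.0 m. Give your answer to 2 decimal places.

First find α: α = ln(V₂/V₁)/ln(z₂/z₁) = ln(9.03/7.13)/ln(21.0/10.2) = 0.23624/0.72213 = 0.3271
Extrapolate from 21.0 m to 118.0 m: V₃ = 9.03 × (118.0/21.0)^0.3271 = 9.03 × 1.7589 = 15.8831 m/s

15.88 m/s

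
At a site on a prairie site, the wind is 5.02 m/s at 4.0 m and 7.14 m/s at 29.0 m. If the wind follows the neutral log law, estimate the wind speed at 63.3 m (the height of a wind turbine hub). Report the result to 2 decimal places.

7.98 m/s

Log law: V ∝ ln(z/z₀). From the pair, with r = V₁/V₂ = 0.70308,
ln z₀ = (ln z₁ − r·ln z₂)/(1 − r) = (1.3863 − 0.70308×3.3673)/0.29692 = -3.3046 → z₀ = 0.03672 m
V₃ = V₁ · ln(z₃/z₀)/ln(z₁/z₀) = 5.02 × 7.4525/4.6909 = 7.9754 m/s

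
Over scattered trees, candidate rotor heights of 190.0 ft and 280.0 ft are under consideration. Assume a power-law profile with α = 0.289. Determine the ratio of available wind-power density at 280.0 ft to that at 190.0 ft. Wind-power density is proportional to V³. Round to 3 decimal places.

Speed ratio: V_B/V_A = (z_B/z_A)^α = (280.0/190.0)^0.289 = (1.4737)^0.289 = 1.11858
Power-density ratio: P_B/P_A = (V_B/V_A)³ = (1.11858)³ = 1.39961

1.400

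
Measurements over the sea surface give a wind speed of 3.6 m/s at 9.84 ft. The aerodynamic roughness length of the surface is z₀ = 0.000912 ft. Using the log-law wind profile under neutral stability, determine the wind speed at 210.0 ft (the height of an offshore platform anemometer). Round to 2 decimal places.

4.79 m/s

Log law: V(z) ∝ ln(z/z₀), so V₂/V₁ = ln(z₂/z₀) / ln(z₁/z₀).
ln(210.0/0.000912) = 12.3470, ln(9.84/0.000912) = 9.2863
V₂ = 3.6 × 12.3470/9.2863 = 3.6 × 1.3296 = 4.7865 m/s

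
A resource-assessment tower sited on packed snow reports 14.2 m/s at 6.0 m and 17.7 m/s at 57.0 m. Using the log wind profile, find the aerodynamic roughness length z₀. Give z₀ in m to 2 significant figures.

z₀ ≈ 0.00065 m

Log law: V(z) ∝ ln(z/z₀). With r = V₁/V₂ = 14.2/17.7 = 0.80226,
r · ln(z₂/z₀) = ln(z₁/z₀) ⇒ ln z₀ = (ln z₁ − r·ln z₂)/(1 − r)
ln z₀ = (1.79176 − 0.80226×4.04305) / 0.19774 = -7.3421
z₀ = exp(-7.3421) = 0.0006477 m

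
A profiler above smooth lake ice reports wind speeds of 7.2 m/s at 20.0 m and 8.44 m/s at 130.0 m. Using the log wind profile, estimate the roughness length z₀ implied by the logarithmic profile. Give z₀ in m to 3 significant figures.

z₀ ≈ 0.000381 m

Log law: V(z) ∝ ln(z/z₀). With r = V₁/V₂ = 7.2/8.44 = 0.85308,
r · ln(z₂/z₀) = ln(z₁/z₀) ⇒ ln z₀ = (ln z₁ − r·ln z₂)/(1 − r)
ln z₀ = (2.99573 − 0.85308×4.86753) / 0.14692 = -7.8728
z₀ = exp(-7.8728) = 0.0003810 m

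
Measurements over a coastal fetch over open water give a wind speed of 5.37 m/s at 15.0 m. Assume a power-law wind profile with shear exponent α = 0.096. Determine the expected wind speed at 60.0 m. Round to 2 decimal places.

Power-law profile: V₂ = V₁ · (z₂/z₁)^α
V₂ = 5.37 × (60.0/15.0)^0.096 = 5.37 × (4.0000)^0.096
    = 5.37 × 1.1423 = 6.1344 m/s

6.13 m/s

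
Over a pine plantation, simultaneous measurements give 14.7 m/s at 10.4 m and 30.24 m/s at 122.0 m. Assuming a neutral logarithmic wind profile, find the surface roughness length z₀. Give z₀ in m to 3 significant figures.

Log law: V(z) ∝ ln(z/z₀). With r = V₁/V₂ = 14.7/30.24 = 0.48611,
r · ln(z₂/z₀) = ln(z₁/z₀) ⇒ ln z₀ = (ln z₁ − r·ln z₂)/(1 − r)
ln z₀ = (2.34181 − 0.48611×4.80402) / 0.51389 = 0.0127
z₀ = exp(0.0127) = 1.013 m

z₀ ≈ 1.01 m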